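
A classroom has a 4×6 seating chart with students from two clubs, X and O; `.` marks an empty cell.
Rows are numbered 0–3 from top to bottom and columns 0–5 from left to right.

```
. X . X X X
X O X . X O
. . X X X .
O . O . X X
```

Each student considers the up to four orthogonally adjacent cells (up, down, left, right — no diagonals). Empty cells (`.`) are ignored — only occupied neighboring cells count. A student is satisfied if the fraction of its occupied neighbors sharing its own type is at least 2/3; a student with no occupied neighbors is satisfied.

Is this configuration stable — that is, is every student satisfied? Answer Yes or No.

No

(0,1)X 0/1 unhappy
(0,3)X 1/1 ok
(0,4)X 3/3 ok
(0,5)X 1/2 unhappy
(1,0)X 0/1 unhappy
(1,1)O 0/3 unhappy
(1,2)X 1/2 unhappy
(1,4)X 2/3 ok
(1,5)O 0/2 unhappy
(2,2)X 2/3 ok
(2,3)X 2/2 ok
(2,4)X 3/3 ok
(3,0)O 0/0 ok
(3,2)O 0/1 unhappy
(3,4)X 2/2 ok
(3,5)X 1/1 ok
For instance (0,1) has only 0/1 same-type neighbors, below 2/3.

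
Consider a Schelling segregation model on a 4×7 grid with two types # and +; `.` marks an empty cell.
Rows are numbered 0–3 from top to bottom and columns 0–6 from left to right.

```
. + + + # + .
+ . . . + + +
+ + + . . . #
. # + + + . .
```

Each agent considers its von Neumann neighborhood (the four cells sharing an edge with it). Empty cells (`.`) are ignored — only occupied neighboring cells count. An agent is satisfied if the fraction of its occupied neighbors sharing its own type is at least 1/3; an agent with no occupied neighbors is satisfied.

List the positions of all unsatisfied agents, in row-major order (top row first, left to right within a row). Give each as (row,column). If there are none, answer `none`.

(0,4), (2,6), (3,1)

(0,1)+ 1/1 satisfied
(0,2)+ 2/2 satisfied
(0,3)+ 1/2 satisfied
(0,4)# 0/3 not
(0,5)+ 1/2 satisfied
(1,0)+ 1/1 satisfied
(1,4)+ 1/2 satisfied
(1,5)+ 3/3 satisfied
(1,6)+ 1/2 satisfied
(2,0)+ 2/2 satisfied
(2,1)+ 2/3 satisfied
(2,2)+ 2/2 satisfied
(2,6)# 0/1 not
(3,1)# 0/2 not
(3,2)+ 2/3 satisfied
(3,3)+ 2/2 satisfied
(3,4)+ 1/1 satisfied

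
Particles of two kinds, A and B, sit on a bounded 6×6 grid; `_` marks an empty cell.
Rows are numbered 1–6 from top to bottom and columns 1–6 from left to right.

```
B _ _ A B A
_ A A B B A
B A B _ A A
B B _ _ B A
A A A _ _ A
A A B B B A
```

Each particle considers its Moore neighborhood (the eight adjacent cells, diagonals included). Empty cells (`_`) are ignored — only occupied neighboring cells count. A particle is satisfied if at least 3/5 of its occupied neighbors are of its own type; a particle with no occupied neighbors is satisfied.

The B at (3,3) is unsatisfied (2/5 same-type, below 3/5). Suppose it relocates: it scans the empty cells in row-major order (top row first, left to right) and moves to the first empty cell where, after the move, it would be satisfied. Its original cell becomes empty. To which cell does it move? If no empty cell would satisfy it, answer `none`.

Vacating (3,3). Empty cells in order:
  (1,2): 1/3 same-type → still unsatisfied.
  (1,3): 1/4 same-type → still unsatisfied.
  (2,1): 2/4 same-type → still unsatisfied.
  (3,4): 3/5 same-type → satisfied — stop here.

(3,4)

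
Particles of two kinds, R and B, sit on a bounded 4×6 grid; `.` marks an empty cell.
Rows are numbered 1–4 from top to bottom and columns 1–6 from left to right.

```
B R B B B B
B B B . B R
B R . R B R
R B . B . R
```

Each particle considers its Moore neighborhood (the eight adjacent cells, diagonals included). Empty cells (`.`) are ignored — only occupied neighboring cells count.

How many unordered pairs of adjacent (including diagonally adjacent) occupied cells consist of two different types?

23

Scan each occupied cell's neighbors to the right and below (and the two forward diagonals) so each pair is counted once.
From row 1: 7 unlike of 18 pairs (running 7/18).
From row 2: 8 unlike of 14 pairs (running 15/32).
From row 3: 7 unlike of 11 pairs (running 22/43).
From row 4: 1 unlike of 1 pairs (running 23/44).
Total adjacent occupied pairs: 44; unlike-type pairs: 23.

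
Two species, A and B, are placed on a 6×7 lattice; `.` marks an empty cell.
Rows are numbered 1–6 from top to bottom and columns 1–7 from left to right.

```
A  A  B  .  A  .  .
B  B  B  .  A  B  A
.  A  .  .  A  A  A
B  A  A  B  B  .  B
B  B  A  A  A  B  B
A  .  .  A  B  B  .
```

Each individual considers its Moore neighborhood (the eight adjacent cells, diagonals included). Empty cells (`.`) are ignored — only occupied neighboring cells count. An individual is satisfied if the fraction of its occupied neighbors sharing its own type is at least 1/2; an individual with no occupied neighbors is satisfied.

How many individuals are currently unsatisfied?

Row 1: (1,1)A 1/3 ✗ · (1,2)A 1/5 ✗ · (1,3)B 2/3 ✓ · (1,5)A 1/2 ✓
Row 2: (2,1)B 1/4 ✗ · (2,2)B 3/6 ✓ · (2,3)B 2/4 ✓ · (2,5)A 3/4 ✓ · (2,6)B 0/6 ✗ · (2,7)A 2/3 ✓
Row 3: (3,2)A 2/6 ✗ · (3,5)A 2/5 ✗ · (3,6)A 4/7 ✓ · (3,7)A 2/4 ✓
Row 4: (4,1)B 2/4 ✓ · (4,2)A 3/6 ✓ · (4,3)A 4/6 ✓ · (4,4)B 1/6 ✗ · (4,5)B 2/6 ✗ · (4,7)B 2/4 ✓
Row 5: (5,1)B 2/4 ✓ · (5,2)B 2/6 ✗ · (5,3)A 4/6 ✓ · (5,4)A 4/7 ✓ · (5,5)A 2/7 ✗ · (5,6)B 5/6 ✓ · (5,7)B 3/3 ✓
Row 6: (6,1)A 0/2 ✗ · (6,4)A 3/4 ✓ · (6,5)B 2/5 ✗ · (6,6)B 3/4 ✓
Unsatisfied: (1,1), (1,2), (2,1), (2,6), (3,2), (3,5), (4,4), (4,5), (5,2), (5,5), (6,1), (6,5) — 12 in total.

12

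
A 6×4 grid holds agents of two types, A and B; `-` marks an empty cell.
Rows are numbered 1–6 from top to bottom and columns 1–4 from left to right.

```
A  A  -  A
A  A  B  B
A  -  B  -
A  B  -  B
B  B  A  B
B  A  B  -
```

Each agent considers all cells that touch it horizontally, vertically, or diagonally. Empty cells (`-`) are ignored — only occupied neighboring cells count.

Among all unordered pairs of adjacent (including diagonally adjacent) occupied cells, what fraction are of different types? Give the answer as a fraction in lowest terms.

Scan each occupied cell's neighbors to the right and below (and the two forward diagonals) so each pair is counted once.
From row 1: 3 unlike of 8 pairs (running 3/8).
From row 2: 2 unlike of 8 pairs (running 5/16).
From row 3: 1 unlike of 4 pairs (running 6/20).
From row 4: 5 unlike of 8 pairs (running 11/28).
From row 5: 5 unlike of 11 pairs (running 16/39).
From row 6: 2 unlike of 2 pairs (running 18/41).
Total adjacent occupied pairs: 41; unlike-type pairs: 18.
18/41 is already in lowest terms.

18/41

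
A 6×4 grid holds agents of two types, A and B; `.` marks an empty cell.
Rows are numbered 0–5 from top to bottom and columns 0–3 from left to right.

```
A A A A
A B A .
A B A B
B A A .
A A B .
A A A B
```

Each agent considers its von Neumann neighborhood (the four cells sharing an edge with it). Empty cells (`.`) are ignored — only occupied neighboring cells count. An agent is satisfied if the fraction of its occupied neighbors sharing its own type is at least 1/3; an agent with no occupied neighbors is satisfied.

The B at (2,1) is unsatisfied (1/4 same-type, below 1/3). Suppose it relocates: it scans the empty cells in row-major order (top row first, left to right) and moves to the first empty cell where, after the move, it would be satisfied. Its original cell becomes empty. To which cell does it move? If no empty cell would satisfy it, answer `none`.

Vacating (2,1). Empty cells in order:
  (1,3): 1/3 same-type → satisfied — stop here.

(1,3)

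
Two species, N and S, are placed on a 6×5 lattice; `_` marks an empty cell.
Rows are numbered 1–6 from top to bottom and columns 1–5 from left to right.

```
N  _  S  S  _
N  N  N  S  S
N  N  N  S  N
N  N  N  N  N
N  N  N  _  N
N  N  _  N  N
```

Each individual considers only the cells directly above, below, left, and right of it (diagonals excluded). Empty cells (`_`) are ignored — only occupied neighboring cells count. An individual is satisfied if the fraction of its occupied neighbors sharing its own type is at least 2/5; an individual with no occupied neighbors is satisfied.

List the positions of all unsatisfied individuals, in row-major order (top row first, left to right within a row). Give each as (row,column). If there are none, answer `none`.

Row 1: (1,1)N 1/1 satisfied · (1,3)S 1/2 satisfied · (1,4)S 2/2 satisfied
Row 2: (2,1)N 3/3 satisfied · (2,2)N 3/3 satisfied · (2,3)N 2/4 satisfied · (2,4)S 3/4 satisfied · (2,5)S 1/2 satisfied
Row 3: (3,1)N 3/3 satisfied · (3,2)N 4/4 satisfied · (3,3)N 3/4 satisfied · (3,4)S 1/4 not · (3,5)N 1/3 not
Row 4: (4,1)N 3/3 satisfied · (4,2)N 4/4 satisfied · (4,3)N 4/4 satisfied · (4,4)N 2/3 satisfied · (4,5)N 3/3 satisfied
Row 5: (5,1)N 3/3 satisfied · (5,2)N 4/4 satisfied · (5,3)N 2/2 satisfied · (5,5)N 2/2 satisfied
Row 6: (6,1)N 2/2 satisfied · (6,2)N 2/2 satisfied · (6,4)N 1/1 satisfied · (6,5)N 2/2 satisfied

(3,4), (3,5)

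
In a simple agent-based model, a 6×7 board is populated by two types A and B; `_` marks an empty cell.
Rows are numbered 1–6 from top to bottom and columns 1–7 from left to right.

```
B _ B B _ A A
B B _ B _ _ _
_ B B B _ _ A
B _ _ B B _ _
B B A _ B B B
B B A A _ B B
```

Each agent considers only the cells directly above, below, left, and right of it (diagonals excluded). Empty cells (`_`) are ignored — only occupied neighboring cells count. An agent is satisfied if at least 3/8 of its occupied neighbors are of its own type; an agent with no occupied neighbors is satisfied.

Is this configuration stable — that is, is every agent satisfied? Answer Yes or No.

Yes

Row 1: (1,1)B 1/1 satisfied · (1,3)B 1/1 satisfied · (1,4)B 2/2 satisfied · (1,6)A 1/1 satisfied · (1,7)A 1/1 satisfied
Row 2: (2,1)B 2/2 satisfied · (2,2)B 2/2 satisfied · (2,4)B 2/2 satisfied
Row 3: (3,2)B 2/2 satisfied · (3,3)B 2/2 satisfied · (3,4)B 3/3 satisfied · (3,7)A 0/0 satisfied
Row 4: (4,1)B 1/1 satisfied · (4,4)B 2/2 satisfied · (4,5)B 2/2 satisfied
Row 5: (5,1)B 3/3 satisfied · (5,2)B 2/3 satisfied · (5,3)A 1/2 satisfied · (5,5)B 2/2 satisfied · (5,6)B 3/3 satisfied · (5,7)B 2/2 satisfied
Row 6: (6,1)B 2/2 satisfied · (6,2)B 2/3 satisfied · (6,3)A 2/3 satisfied · (6,4)A 1/1 satisfied · (6,6)B 2/2 satisfied · (6,7)B 2/2 satisfied
All meet the threshold, so the configuration is stable.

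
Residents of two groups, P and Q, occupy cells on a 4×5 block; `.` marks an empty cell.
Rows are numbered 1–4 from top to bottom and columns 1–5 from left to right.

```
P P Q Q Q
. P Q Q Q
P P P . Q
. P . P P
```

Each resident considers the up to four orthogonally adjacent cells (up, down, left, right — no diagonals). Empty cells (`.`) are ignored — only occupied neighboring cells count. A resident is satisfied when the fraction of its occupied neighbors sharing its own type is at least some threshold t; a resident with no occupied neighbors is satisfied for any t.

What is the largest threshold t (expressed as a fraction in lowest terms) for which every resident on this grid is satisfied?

Row 1: (1,1)P 1/1 · (1,2)P 2/3 · (1,3)Q 2/3 · (1,4)Q 3/3 · (1,5)Q 2/2
Row 2: (2,2)P 2/3 · (2,3)Q 2/4 · (2,4)Q 3/3 · (2,5)Q 3/3
Row 3: (3,1)P 1/1 · (3,2)P 4/4 · (3,3)P 1/2 · (3,5)Q 1/2
Row 4: (4,2)P 1/1 · (4,4)P 1/1 · (4,5)P 1/2
The smallest same-type fraction is 2/4 at (2,3), which reduces to 1/2. Any threshold above that leaves this resident unsatisfied.

1/2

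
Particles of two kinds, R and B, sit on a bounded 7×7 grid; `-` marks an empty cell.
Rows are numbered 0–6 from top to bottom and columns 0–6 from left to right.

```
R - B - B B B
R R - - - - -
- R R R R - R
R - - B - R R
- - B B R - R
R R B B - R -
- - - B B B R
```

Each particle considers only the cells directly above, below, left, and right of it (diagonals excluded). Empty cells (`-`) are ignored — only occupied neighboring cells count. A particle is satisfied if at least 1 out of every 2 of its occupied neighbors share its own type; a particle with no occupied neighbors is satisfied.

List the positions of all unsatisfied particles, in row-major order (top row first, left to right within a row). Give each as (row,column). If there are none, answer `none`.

(0,0)R 1/1 ✓
(0,2)B 0/0 ✓
(0,4)B 1/1 ✓
(0,5)B 2/2 ✓
(0,6)B 1/1 ✓
(1,0)R 2/2 ✓
(1,1)R 2/2 ✓
(2,1)R 2/2 ✓
(2,2)R 2/2 ✓
(2,3)R 2/3 ✓
(2,4)R 1/1 ✓
(2,6)R 1/1 ✓
(3,0)R 0/0 ✓
(3,3)B 1/2 ✓
(3,5)R 1/1 ✓
(3,6)R 3/3 ✓
(4,2)B 2/2 ✓
(4,3)B 3/4 ✓
(4,4)R 0/1 ✗
(4,6)R 1/1 ✓
(5,0)R 1/1 ✓
(5,1)R 1/2 ✓
(5,2)B 2/3 ✓
(5,3)B 3/3 ✓
(5,5)R 0/1 ✗
(6,3)B 2/2 ✓
(6,4)B 2/2 ✓
(6,5)B 1/3 ✗
(6,6)R 0/1 ✗

(4,4), (5,5), (6,5), (6,6)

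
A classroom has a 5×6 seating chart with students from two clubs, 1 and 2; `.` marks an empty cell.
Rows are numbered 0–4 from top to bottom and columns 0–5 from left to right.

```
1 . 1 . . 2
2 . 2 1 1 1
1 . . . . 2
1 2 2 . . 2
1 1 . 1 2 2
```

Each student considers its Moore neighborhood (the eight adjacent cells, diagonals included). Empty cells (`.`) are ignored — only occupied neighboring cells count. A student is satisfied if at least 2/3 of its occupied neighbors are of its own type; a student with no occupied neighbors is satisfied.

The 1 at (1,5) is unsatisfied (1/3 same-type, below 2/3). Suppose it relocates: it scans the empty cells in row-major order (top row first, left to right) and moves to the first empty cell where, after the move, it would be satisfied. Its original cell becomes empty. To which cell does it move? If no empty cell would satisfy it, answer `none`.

Vacating (1,5). Empty cells in order:
  (0,1): 2/4 same-type → still unsatisfied.
  (0,3): 3/4 same-type → satisfied — stop here.

(0,3)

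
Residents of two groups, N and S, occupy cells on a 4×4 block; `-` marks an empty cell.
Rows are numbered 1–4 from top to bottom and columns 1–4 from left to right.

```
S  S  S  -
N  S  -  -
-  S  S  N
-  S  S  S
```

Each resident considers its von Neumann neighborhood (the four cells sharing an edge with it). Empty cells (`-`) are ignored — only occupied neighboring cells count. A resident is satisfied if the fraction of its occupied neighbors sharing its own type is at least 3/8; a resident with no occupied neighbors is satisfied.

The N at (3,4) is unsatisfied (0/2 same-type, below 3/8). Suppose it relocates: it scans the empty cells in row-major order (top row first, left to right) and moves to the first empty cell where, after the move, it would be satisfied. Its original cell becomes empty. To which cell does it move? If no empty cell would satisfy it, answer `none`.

Vacating (3,4). Empty cells in order:
  (1,4): 0/1 same-type → still unsatisfied.
  (2,3): 0/3 same-type → still unsatisfied.
  (2,4): 0/0 same-type → satisfied — stop here.

(2,4)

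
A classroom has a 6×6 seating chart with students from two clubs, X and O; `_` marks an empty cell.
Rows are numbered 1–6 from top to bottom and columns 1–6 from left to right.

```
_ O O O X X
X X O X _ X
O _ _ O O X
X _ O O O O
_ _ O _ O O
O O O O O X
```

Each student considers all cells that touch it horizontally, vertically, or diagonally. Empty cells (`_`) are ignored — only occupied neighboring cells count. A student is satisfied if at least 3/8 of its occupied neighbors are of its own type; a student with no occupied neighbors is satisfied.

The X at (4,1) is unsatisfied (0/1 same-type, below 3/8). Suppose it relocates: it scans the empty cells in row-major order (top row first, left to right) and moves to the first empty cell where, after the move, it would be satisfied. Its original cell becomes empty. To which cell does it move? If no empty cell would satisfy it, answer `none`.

(1,1)

Vacating (4,1). Empty cells in order:
  (1,1): 2/3 same-type → satisfied — stop here.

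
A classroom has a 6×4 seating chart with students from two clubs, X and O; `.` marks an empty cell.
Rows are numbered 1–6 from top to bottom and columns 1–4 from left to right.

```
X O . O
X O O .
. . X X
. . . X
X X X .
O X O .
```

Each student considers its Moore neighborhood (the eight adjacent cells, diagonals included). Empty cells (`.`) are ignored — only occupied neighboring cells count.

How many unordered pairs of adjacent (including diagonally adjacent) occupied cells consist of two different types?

13

Scan each occupied cell's neighbors to the right and below (and the two forward diagonals) so each pair is counted once.
Row 1: X(1,1)–O(1,2)≠ X(1,1)–X(2,1)= X(1,1)–O(2,2)≠ O(1,2)–O(2,2)= O(1,2)–O(2,3)= O(1,2)–X(2,1)≠ O(1,4)–O(2,3)=  → 3/7 unlike.
Row 2: X(2,1)–O(2,2)≠ O(2,2)–O(2,3)= O(2,2)–X(3,3)≠ O(2,3)–X(3,3)≠ O(2,3)–X(3,4)≠  → 4/5 unlike.
Row 3: X(3,3)–X(3,4)= X(3,3)–X(4,4)= X(3,4)–X(4,4)=  → 0/3 unlike.
Row 4: X(4,4)–X(5,3)=  → 0/1 unlike.
Row 5: X(5,1)–X(5,2)= X(5,1)–O(6,1)≠ X(5,1)–X(6,2)= X(5,2)–X(5,3)= X(5,2)–X(6,2)= X(5,2)–O(6,3)≠ X(5,2)–O(6,1)≠ X(5,3)–O(6,3)≠ X(5,3)–X(6,2)=  → 4/9 unlike.
Row 6: O(6,1)–X(6,2)≠ X(6,2)–O(6,3)≠  → 2/2 unlike.
Total adjacent occupied pairs: 27; unlike-type pairs: 13.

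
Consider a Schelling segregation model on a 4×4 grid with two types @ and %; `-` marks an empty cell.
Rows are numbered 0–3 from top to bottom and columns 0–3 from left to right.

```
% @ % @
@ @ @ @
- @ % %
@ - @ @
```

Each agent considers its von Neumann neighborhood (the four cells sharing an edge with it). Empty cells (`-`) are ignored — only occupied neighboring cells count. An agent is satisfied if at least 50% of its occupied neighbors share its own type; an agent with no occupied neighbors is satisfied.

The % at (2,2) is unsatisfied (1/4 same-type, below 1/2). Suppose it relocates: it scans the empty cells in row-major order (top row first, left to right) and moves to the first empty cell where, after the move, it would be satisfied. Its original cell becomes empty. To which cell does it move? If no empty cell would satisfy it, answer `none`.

none

Vacating (2,2). Empty cells in order:
  (2,0): 0/3 same-type → still unsatisfied.
  (3,1): 0/3 same-type → still unsatisfied.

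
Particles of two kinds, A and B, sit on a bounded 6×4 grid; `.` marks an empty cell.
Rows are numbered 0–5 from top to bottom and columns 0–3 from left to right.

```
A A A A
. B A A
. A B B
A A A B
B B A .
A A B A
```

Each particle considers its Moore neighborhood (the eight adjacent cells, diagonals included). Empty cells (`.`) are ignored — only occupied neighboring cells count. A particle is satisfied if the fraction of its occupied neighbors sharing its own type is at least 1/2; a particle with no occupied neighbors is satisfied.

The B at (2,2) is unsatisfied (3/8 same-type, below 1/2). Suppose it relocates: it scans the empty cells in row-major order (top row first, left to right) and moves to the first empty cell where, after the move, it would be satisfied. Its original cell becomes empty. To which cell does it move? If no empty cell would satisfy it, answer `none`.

Vacating (2,2). Empty cells in order:
  (1,0): 1/4 same-type → still unsatisfied.
  (2,0): 1/4 same-type → still unsatisfied.
  (4,3): 2/5 same-type → still unsatisfied.

none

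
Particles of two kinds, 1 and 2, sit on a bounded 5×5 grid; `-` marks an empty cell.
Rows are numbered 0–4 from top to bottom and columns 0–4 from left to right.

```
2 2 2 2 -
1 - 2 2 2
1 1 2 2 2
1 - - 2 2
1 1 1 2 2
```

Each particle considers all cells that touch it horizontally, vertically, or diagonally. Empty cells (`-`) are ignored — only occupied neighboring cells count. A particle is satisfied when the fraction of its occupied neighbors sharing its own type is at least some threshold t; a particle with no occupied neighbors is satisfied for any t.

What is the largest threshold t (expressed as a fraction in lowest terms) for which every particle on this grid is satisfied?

(0,0)2 1/2
(0,1)2 3/4
(0,2)2 4/4
(0,3)2 4/4
(1,0)1 2/4
(1,2)2 6/7
(1,3)2 7/7
(1,4)2 4/4
(2,0)1 3/3
(2,1)1 3/5
(2,2)2 4/5
(2,3)2 7/7
(2,4)2 5/5
(3,0)1 4/4
(3,3)2 6/7
(3,4)2 5/5
(4,0)1 2/2
(4,1)1 3/3
(4,2)1 1/3
(4,3)2 3/4
(4,4)2 3/3
The smallest same-type fraction is 1/3 at (4,2), which reduces to 1/3. Any threshold above that leaves this particle unsatisfied.

1/3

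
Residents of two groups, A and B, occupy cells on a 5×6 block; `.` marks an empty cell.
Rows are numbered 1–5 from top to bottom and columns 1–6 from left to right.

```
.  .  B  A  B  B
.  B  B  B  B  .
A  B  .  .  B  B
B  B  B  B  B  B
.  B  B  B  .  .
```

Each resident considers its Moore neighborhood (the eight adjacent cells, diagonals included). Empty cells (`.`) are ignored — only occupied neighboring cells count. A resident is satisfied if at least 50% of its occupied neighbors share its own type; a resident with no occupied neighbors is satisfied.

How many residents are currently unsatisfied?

(1,3)B 3/4 ok
(1,4)A 0/5 unhappy
(1,5)B 3/4 ok
(1,6)B 2/2 ok
(2,2)B 3/4 ok
(2,3)B 4/5 ok
(2,4)B 5/6 ok
(2,5)B 5/6 ok
(3,1)A 0/4 unhappy
(3,2)B 5/6 ok
(3,5)B 6/6 ok
(3,6)B 4/4 ok
(4,1)B 3/4 ok
(4,2)B 5/6 ok
(4,3)B 6/6 ok
(4,4)B 5/5 ok
(4,5)B 5/5 ok
(4,6)B 3/3 ok
(5,2)B 4/4 ok
(5,3)B 5/5 ok
(5,4)B 4/4 ok
Unsatisfied: (1,4), (3,1) — 2 in total.

2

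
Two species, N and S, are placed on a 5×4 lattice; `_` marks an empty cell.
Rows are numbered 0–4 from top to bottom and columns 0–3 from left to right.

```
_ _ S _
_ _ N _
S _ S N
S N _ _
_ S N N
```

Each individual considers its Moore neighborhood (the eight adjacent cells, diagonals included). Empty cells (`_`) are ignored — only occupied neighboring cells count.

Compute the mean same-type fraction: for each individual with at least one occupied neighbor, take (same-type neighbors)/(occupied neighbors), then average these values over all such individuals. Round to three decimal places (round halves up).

0.420

Row 0: (0,2)S 0/1
Row 1: (1,2)N 1/3
Row 2: (2,0)S 1/2 · (2,2)S 0/3 · (2,3)N 1/2
Row 3: (3,0)S 2/3 · (3,1)N 1/5
Row 4: (4,1)S 1/3 · (4,2)N 2/3 · (4,3)N 1/1
Sum over 10 individuals: 0/1 + 1/3 + 1/2 + 0/3 + 1/2 + 2/3 + 1/5 + 1/3 + 2/3 + 1/1 = 21/5; mean = 21/5 ÷ 10 = 21/50 = 0.42 → 0.420.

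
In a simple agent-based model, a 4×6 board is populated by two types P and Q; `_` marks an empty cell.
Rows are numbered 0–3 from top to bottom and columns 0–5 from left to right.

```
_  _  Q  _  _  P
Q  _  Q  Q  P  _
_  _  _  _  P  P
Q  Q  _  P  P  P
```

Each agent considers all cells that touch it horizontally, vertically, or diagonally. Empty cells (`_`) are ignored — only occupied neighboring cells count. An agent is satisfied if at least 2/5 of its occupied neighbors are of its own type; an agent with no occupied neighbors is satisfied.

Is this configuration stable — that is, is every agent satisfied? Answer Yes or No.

Yes

(0,2)Q 2/2 satisfied
(0,5)P 1/1 satisfied
(1,0)Q 0/0 satisfied
(1,2)Q 2/2 satisfied
(1,3)Q 2/4 satisfied
(1,4)P 3/4 satisfied
(2,4)P 5/6 satisfied
(2,5)P 4/4 satisfied
(3,0)Q 1/1 satisfied
(3,1)Q 1/1 satisfied
(3,3)P 2/2 satisfied
(3,4)P 4/4 satisfied
(3,5)P 3/3 satisfied
All meet the threshold, so the configuration is stable.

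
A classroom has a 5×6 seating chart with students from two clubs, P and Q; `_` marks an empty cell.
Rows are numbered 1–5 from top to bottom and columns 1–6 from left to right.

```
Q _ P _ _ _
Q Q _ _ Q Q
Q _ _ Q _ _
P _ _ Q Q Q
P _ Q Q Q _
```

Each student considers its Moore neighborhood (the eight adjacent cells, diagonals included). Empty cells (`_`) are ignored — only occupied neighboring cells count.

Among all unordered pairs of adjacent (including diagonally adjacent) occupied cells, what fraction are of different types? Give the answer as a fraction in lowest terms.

Scan each occupied cell's neighbors to the right and below (and the two forward diagonals) so each pair is counted once.
From row 1: 1 unlike of 3 pairs (running 1/3).
From row 2: 0 unlike of 5 pairs (running 1/8).
From row 3: 1 unlike of 3 pairs (running 2/11).
From row 4: 0 unlike of 9 pairs (running 2/20).
From row 5: 0 unlike of 2 pairs (running 2/22).
Total adjacent occupied pairs: 22; unlike-type pairs: 2.
2/22 reduces to 1/11.

1/11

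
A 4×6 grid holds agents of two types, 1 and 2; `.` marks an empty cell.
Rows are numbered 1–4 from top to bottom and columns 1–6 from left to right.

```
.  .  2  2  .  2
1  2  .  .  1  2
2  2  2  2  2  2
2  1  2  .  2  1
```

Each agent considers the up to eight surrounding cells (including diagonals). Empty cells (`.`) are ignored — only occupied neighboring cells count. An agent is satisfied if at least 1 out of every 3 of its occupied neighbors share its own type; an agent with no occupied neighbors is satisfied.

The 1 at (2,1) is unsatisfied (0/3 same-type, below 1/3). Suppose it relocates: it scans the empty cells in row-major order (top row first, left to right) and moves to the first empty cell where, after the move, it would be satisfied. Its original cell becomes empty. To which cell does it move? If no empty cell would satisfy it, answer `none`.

none

Vacating (2,1). Empty cells in order:
  (1,1): 0/1 same-type → still unsatisfied.
  (1,2): 0/2 same-type → still unsatisfied.
  (1,5): 1/4 same-type → still unsatisfied.
  (2,3): 0/6 same-type → still unsatisfied.
  (2,4): 1/6 same-type → still unsatisfied.
  (4,4): 0/5 same-type → still unsatisfied.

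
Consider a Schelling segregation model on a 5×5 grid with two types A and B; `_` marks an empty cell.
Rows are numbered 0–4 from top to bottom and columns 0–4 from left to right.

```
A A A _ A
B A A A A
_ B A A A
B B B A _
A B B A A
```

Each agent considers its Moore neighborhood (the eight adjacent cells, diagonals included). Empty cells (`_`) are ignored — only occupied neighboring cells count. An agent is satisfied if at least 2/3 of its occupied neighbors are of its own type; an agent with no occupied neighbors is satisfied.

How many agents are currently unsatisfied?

Row 0: (0,0)A 2/3 satisfied · (0,1)A 4/5 satisfied · (0,2)A 4/4 satisfied · (0,4)A 2/2 satisfied
Row 1: (1,0)B 1/4 not · (1,1)A 5/7 satisfied · (1,2)A 6/7 satisfied · (1,3)A 7/7 satisfied · (1,4)A 4/4 satisfied
Row 2: (2,1)B 4/7 not · (2,2)A 5/8 not · (2,3)A 6/7 satisfied · (2,4)A 4/4 satisfied
Row 3: (3,0)B 3/4 satisfied · (3,1)B 5/7 satisfied · (3,2)B 4/8 not · (3,3)A 5/7 satisfied
Row 4: (4,0)A 0/3 not · (4,1)B 4/5 satisfied · (4,2)B 3/5 not · (4,3)A 2/4 not · (4,4)A 2/2 satisfied
Unsatisfied: (1,0), (2,1), (2,2), (3,2), (4,0), (4,2), (4,3) — 7 in total.

7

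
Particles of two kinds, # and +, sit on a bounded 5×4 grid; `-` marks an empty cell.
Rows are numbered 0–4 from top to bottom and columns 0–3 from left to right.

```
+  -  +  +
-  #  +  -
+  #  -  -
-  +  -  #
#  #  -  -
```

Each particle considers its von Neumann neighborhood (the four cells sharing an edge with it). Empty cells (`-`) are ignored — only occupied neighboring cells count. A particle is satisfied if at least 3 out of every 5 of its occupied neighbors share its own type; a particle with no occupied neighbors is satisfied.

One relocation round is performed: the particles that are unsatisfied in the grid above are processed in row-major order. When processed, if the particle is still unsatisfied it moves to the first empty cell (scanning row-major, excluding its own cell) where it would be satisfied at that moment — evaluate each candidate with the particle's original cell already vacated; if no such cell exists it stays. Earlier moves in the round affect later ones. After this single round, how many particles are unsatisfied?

Initially unsatisfied (in order): (1,1), (1,2), (2,0), (2,1), (3,1), (4,1).
  (1,1) → (2,3).
  (1,2): now satisfied by earlier moves; stays.
  (2,0) → (0,1).
  (2,1) → (2,0).
  (3,1) → (1,1).
  (4,1): now satisfied by earlier moves; stays.
Resulting grid:
+ + + +
- + + -
# - - #
- - - #
# # - -
All satisfied now.

0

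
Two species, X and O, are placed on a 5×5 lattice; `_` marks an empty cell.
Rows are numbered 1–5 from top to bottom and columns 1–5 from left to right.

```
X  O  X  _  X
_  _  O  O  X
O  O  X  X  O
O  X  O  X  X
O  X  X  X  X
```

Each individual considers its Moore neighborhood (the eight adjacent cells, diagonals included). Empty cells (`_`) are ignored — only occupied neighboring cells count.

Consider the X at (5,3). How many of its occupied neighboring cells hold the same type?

Occupied neighbors of (5,3): (4,2)=X, (4,3)=O, (4,4)=X, (5,2)=X, (5,4)=X.
Same type (X): 4 of 5.

4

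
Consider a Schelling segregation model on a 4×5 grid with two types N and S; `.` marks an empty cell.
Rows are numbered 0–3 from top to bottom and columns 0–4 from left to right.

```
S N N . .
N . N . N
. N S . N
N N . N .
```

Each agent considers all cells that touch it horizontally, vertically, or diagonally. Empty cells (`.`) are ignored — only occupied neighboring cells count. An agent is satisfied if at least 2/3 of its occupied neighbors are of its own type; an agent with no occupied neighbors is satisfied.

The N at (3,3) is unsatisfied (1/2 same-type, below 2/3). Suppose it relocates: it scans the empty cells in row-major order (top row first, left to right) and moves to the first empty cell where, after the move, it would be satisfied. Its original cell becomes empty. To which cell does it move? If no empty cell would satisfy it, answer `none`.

Vacating (3,3). Empty cells in order:
  (0,3): 3/3 same-type → satisfied — stop here.

(0,3)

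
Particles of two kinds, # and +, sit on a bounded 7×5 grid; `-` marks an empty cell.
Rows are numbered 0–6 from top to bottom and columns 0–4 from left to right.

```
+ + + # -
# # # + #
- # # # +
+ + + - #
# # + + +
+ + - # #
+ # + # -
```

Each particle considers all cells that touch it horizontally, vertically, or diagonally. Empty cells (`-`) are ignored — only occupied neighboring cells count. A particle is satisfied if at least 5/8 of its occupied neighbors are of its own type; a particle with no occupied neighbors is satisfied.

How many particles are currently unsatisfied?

26

Row 0: (0,0)+ 1/3 not · (0,1)+ 2/5 not · (0,2)+ 2/5 not · (0,3)# 2/4 not
Row 1: (1,0)# 2/4 not · (1,1)# 4/7 not · (1,2)# 5/8 satisfied · (1,3)+ 2/7 not · (1,4)# 2/4 not
Row 2: (2,1)# 4/7 not · (2,2)# 4/7 not · (2,3)# 4/7 not · (2,4)+ 1/4 not
Row 3: (3,0)+ 1/4 not · (3,1)+ 3/7 not · (3,2)+ 3/7 not · (3,4)# 1/4 not
Row 4: (4,0)# 1/5 not · (4,1)# 1/7 not · (4,2)+ 4/6 satisfied · (4,3)+ 3/6 not · (4,4)+ 1/4 not
Row 5: (5,0)+ 2/5 not · (5,1)+ 4/7 not · (5,3)# 2/6 not · (5,4)# 2/4 not
Row 6: (6,0)+ 2/3 satisfied · (6,1)# 0/4 not · (6,2)+ 1/4 not · (6,3)# 2/3 satisfied
Unsatisfied: (0,0), (0,1), (0,2), (0,3), (1,0), (1,1), (1,3), (1,4), (2,1), (2,2), (2,3), (2,4), (3,0), (3,1), (3,2), (3,4), (4,0), (4,1), (4,3), (4,4), (5,0), (5,1), (5,3), (5,4), (6,1), (6,2) — 26 in total.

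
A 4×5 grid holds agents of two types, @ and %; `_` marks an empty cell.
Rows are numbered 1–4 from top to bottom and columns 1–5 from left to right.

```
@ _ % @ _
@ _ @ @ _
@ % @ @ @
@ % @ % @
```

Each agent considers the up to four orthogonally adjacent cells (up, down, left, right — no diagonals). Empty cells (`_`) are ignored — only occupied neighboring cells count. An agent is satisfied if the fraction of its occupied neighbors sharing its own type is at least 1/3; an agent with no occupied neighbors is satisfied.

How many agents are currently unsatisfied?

2

Row 1: (1,1)@ 1/1 ok · (1,3)% 0/2 unhappy · (1,4)@ 1/2 ok
Row 2: (2,1)@ 2/2 ok · (2,3)@ 2/3 ok · (2,4)@ 3/3 ok
Row 3: (3,1)@ 2/3 ok · (3,2)% 1/3 ok · (3,3)@ 3/4 ok · (3,4)@ 3/4 ok · (3,5)@ 2/2 ok
Row 4: (4,1)@ 1/2 ok · (4,2)% 1/3 ok · (4,3)@ 1/3 ok · (4,4)% 0/3 unhappy · (4,5)@ 1/2 ok
Unsatisfied: (1,3), (4,4) — 2 in total.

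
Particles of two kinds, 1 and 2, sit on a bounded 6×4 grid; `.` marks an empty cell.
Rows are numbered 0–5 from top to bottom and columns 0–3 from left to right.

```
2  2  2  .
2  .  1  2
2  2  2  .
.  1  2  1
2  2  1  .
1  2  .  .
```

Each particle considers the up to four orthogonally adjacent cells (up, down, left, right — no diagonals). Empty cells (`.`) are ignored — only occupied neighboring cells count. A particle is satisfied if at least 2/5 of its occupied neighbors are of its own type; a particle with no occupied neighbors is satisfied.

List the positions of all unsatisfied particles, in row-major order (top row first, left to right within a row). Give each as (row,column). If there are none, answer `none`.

Row 0: (0,0)2 2/2 ok · (0,1)2 2/2 ok · (0,2)2 1/2 ok
Row 1: (1,0)2 2/2 ok · (1,2)1 0/3 unhappy · (1,3)2 0/1 unhappy
Row 2: (2,0)2 2/2 ok · (2,1)2 2/3 ok · (2,2)2 2/3 ok
Row 3: (3,1)1 0/3 unhappy · (3,2)2 1/4 unhappy · (3,3)1 0/1 unhappy
Row 4: (4,0)2 1/2 ok · (4,1)2 2/4 ok · (4,2)1 0/2 unhappy
Row 5: (5,0)1 0/2 unhappy · (5,1)2 1/2 ok

(1,2), (1,3), (3,1), (3,2), (3,3), (4,2), (5,0)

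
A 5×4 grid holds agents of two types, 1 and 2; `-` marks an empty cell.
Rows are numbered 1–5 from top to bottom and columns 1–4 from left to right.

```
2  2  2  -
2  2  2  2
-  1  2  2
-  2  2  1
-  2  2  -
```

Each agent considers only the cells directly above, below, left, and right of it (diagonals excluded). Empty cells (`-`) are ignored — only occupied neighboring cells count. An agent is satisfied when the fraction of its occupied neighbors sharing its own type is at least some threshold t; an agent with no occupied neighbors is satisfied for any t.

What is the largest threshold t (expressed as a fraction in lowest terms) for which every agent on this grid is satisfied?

(1,1)2 2/2
(1,2)2 3/3
(1,3)2 2/2
(2,1)2 2/2
(2,2)2 3/4
(2,3)2 4/4
(2,4)2 2/2
(3,2)1 0/3
(3,3)2 3/4
(3,4)2 2/3
(4,2)2 2/3
(4,3)2 3/4
(4,4)1 0/2
(5,2)2 2/2
(5,3)2 2/2
The smallest same-type fraction is 0/3 at (3,2), which reduces to 0/1. Any threshold above that leaves this agent unsatisfied.

0/1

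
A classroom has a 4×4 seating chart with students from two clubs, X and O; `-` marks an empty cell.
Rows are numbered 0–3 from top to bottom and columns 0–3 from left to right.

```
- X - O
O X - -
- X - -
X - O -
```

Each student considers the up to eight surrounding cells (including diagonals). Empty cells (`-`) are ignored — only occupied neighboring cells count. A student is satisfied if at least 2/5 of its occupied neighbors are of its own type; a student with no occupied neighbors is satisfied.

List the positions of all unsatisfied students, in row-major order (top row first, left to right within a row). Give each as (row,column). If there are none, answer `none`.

(1,0), (3,2)

Row 0: (0,1)X 1/2 ✓ · (0,3)O 0/0 ✓
Row 1: (1,0)O 0/3 ✗ · (1,1)X 2/3 ✓
Row 2: (2,1)X 2/4 ✓
Row 3: (3,0)X 1/1 ✓ · (3,2)O 0/1 ✗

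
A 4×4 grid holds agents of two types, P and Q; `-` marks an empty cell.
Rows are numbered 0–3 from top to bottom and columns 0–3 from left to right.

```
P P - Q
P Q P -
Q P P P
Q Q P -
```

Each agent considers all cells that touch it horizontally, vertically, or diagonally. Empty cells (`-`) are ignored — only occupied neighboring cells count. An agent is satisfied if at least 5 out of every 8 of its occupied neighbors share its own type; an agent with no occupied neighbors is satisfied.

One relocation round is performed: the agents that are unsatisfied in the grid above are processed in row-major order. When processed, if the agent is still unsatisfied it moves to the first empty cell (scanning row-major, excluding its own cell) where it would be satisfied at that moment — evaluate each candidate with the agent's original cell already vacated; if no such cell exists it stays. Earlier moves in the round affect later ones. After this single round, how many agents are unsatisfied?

4

Initially unsatisfied (in order): (0,3), (1,0), (1,1), (2,0), (2,1), (3,1).
  (0,3): no empty cell satisfies it; stays.
  (1,0) → (1,3).
  (1,1): no empty cell satisfies it; stays.
  (2,0): now satisfied by earlier moves; stays.
  (2,1) → (3,3).
  (3,1): no empty cell satisfies it; stays.
Resulting grid:
P P - Q
- Q P P
Q - P P
Q Q P P
Unsatisfied now: (0,0), (0,3), (1,1), (3,1).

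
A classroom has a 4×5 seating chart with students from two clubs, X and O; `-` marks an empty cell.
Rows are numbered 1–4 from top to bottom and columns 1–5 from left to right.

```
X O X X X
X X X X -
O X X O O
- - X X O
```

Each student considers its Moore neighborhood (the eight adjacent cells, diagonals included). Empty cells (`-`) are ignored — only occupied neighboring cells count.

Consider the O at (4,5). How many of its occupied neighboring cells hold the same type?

Occupied neighbors of (4,5): (3,4)=O, (3,5)=O, (4,4)=X.
Same type (O): 2 of 3.

2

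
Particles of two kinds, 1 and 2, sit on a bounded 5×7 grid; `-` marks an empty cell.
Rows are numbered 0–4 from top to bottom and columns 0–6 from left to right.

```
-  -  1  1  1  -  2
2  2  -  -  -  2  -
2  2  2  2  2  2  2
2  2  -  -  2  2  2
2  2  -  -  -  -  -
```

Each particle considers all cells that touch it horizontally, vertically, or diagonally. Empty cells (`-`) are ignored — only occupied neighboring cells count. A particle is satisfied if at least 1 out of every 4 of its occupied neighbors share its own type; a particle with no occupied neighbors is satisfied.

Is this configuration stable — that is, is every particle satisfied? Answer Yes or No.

Yes

Row 0: (0,2)1 1/2 ok · (0,3)1 2/2 ok · (0,4)1 1/2 ok · (0,6)2 1/1 ok
Row 1: (1,0)2 3/3 ok · (1,1)2 4/5 ok · (1,5)2 4/5 ok
Row 2: (2,0)2 5/5 ok · (2,1)2 6/6 ok · (2,2)2 4/4 ok · (2,3)2 3/3 ok · (2,4)2 5/5 ok · (2,5)2 6/6 ok · (2,6)2 4/4 ok
Row 3: (3,0)2 5/5 ok · (3,1)2 6/6 ok · (3,4)2 4/4 ok · (3,5)2 5/5 ok · (3,6)2 3/3 ok
Row 4: (4,0)2 3/3 ok · (4,1)2 3/3 ok
All meet the threshold, so the configuration is stable.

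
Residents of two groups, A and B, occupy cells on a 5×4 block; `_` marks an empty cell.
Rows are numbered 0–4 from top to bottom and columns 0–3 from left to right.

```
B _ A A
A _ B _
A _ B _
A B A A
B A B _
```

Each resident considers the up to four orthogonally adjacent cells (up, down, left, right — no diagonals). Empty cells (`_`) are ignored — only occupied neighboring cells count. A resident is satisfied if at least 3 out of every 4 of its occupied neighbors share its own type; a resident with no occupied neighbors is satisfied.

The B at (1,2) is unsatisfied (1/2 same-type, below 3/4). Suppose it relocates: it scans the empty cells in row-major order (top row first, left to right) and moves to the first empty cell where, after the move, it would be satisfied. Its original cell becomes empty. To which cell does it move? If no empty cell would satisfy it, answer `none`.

none

Vacating (1,2). Empty cells in order:
  (0,1): 1/2 same-type → still unsatisfied.
  (1,1): 0/1 same-type → still unsatisfied.
  (1,3): 0/1 same-type → still unsatisfied.
  (2,1): 2/3 same-type → still unsatisfied.
  (2,3): 1/2 same-type → still unsatisfied.
  (4,3): 1/2 same-type → still unsatisfied.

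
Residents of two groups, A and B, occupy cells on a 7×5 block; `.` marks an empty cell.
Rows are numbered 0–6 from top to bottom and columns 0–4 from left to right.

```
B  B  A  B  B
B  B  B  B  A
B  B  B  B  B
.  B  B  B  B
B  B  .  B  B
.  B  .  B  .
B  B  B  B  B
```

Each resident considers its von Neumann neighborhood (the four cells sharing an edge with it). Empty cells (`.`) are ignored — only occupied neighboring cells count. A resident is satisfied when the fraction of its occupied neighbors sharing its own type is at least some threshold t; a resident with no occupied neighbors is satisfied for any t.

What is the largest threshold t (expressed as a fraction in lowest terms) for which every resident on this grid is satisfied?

(0,0)B 2/2
(0,1)B 2/3
(0,2)A 0/3
(0,3)B 2/3
(0,4)B 1/2
(1,0)B 3/3
(1,1)B 4/4
(1,2)B 3/4
(1,3)B 3/4
(1,4)A 0/3
(2,0)B 2/2
(2,1)B 4/4
(2,2)B 4/4
(2,3)B 4/4
(2,4)B 2/3
(3,1)B 3/3
(3,2)B 3/3
(3,3)B 4/4
(3,4)B 3/3
(4,0)B 1/1
(4,1)B 3/3
(4,3)B 3/3
(4,4)B 2/2
(5,1)B 2/2
(5,3)B 2/2
(6,0)B 1/1
(6,1)B 3/3
(6,2)B 2/2
(6,3)B 3/3
(6,4)B 1/1
The smallest same-type fraction is 0/3 at (0,2), which reduces to 0/1. Any threshold above that leaves this resident unsatisfied.

0/1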